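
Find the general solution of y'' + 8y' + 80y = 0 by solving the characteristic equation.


Characteristic equation: r² + 8r + 80 = 0.
Discriminant is negative; roots r = -4 ± 8i (complex conjugate pair).
General solution uses e^(α x)(C₁ cos(β x) + C₂ sin(β x)): y = e^(-4x)(C₁cos(8x) + C₂sin(8x)).


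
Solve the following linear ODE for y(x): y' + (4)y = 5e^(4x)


P(x) = 4 ⇒ μ = e^(4x).
(μ y)' = 5e^(8x) ⇒ μ y = (5/8)e^(8x) + C.
Divide by μ: y = (5/8)e^(4x) + Ce^(-4x).


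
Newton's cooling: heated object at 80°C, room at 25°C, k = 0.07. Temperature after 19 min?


Newton's law: dT/dt = -k(T - T_a) has solution T(t) = T_a + (T₀ - T_a)e^(-kt).
Plug in T_a = 25, T₀ = 80, k = 0.07, t = 19: T(19) = 25 + (55)e^(-1.33) ≈ 39.5°C.


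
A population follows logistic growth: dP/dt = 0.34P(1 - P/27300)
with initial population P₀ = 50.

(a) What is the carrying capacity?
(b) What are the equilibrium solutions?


Logistic ODE dP/dt = 0.34P(1 - P/27300) has equilibria where dP/dt = 0, i.e. P = 0 or P = 27300.
The coefficient (1 - P/K) = 0 when P = K, identifying K = 27300 as the carrying capacity.
(a) K = 27300; (b) equilibria P = 0 and P = 27300.


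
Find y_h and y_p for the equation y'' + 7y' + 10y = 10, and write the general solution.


Characteristic roots of r² + 7r + 10 = 0 are -5, -2.
y_h = C₁e^(-5x) + C₂e^(-2x).
Constant forcing; try y_p = A. Then 10A = 10 ⇒ A = 1.
General solution: y = C₁e^(-5x) + C₂e^(-2x) + 1.


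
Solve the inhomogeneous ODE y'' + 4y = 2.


Homogeneous part: r² + 4 = 0 ⇒ r = ±2i, so y_h = C₁cos(2x) + C₂sin(2x).
Try constant y_p = A; plug in: 4A = 2 ⇒ A = 1/2.
General solution: y = C₁cos(2x) + C₂sin(2x) + 1/2.


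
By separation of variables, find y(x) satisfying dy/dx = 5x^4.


Integrate both sides with respect to x: y = ∫ 5x^4 dx = x^5 + C.


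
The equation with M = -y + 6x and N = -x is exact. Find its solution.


Check exactness: ∂M/∂y = -1 and ∂N/∂x = -1; equal, so the equation is exact.
Integrate M with respect to x (treating y as constant): ∫M dx = -xy + 3x^2 + h(y).
Differentiate w.r.t. y and set equal to N: all terms match, so h'(y) = 0 and h is a constant absorbed into C.
General solution: -xy + 3x^2 = C.


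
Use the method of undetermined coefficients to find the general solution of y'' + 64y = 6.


Homogeneous part: r² + 64 = 0 ⇒ r = ±8i, so y_h = C₁cos(8x) + C₂sin(8x).
Try constant y_p = A; plug in: 64A = 6 ⇒ A = 3/32.
General solution: y = C₁cos(8x) + C₂sin(8x) + 3/32.


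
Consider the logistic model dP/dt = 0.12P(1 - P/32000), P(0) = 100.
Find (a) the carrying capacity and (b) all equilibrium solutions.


Logistic ODE dP/dt = 0.12P(1 - P/32000) has equilibria where dP/dt = 0, i.e. P = 0 or P = 32000.
The coefficient (1 - P/K) = 0 when P = K, identifying K = 32000 as the carrying capacity.
(a) K = 32000; (b) equilibria P = 0 and P = 32000.


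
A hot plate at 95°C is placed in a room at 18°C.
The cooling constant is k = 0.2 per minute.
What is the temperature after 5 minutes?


Newton's law: dT/dt = -k(T - T_a) has solution T(t) = T_a + (T₀ - T_a)e^(-kt).
Plug in T_a = 18, T₀ = 95, k = 0.2, t = 5: T(5) = 18 + (77)e^(-1.00) ≈ 46.3°C.


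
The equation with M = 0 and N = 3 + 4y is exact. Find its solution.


Check exactness: ∂M/∂y = 0 and ∂N/∂x = 0; equal, so the equation is exact.
Integrate M with respect to x (treating y as constant): ∫M dx = 0 + h(y).
Differentiate w.r.t. y and set equal to N: the x-dependent terms already match, leaving h'(y) = 3 + 4y. Integrate: h(y) = 3y + 2y^2.
So F(x,y) = 3y + 2y^2.
General solution: 3y + 2y^2 = C.


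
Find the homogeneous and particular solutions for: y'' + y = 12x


Homogeneous: r² + 1 = 0 ⇒ r = ±1i, y_h = C₁cos(x) + C₂sin(x).
Polynomial forcing; try y_p = Ax + B. Then y_p'' + 1 y_p = 1(Ax + B) = 12x, so B = 0 and A = 12.
General solution: y = C₁cos(x) + C₂sin(x) + 12x.


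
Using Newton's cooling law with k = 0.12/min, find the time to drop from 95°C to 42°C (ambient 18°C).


From T(t) = T_a + (T₀ - T_a)e^(-kt), set T(t) = 42:
(42 - 18) / (95 - 18) = e^(-0.12t), so t = -ln(0.312)/0.12 ≈ 9.7 minutes.


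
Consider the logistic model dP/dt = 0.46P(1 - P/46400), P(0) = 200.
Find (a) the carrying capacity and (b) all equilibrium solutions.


Logistic ODE dP/dt = 0.46P(1 - P/46400) has equilibria where dP/dt = 0, i.e. P = 0 or P = 46400.
The coefficient (1 - P/K) = 0 when P = K, identifying K = 46400 as the carrying capacity.
(a) K = 46400; (b) equilibria P = 0 and P = 46400.


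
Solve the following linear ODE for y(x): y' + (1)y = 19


P(x) = 1, Q(x) = 19; integrating factor μ = e^(x).
(μ y)' = 19e^(x) ⇒ μ y = 19e^(x) + C.
Divide by μ: y = 19 + Ce^(-x).


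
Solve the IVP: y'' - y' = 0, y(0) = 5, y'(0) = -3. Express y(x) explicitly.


Characteristic roots of r² - r = 0 are 1, 0.
General solution y = c₁ e^(x) + c₂.
Apply y(0) = 5: c₁ + c₂ = 5. Apply y'(0) = -3: 1 c₁ + 0 c₂ = -3.
Solve: c₁ = -3, c₂ = 8.
Particular solution: y = -3e^(x) + 8.


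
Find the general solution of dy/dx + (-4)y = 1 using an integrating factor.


P(x) = -4 ⇒ μ = e^(-4x).
(μ y)' = e^(-4x) ⇒ μ y = -(1/4)e^(-4x) + C.
Divide by μ: y = -1/4 + Ce^(4x).


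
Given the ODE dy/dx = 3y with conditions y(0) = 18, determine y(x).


General solution of y' = 3y is y = Ce^(3x).
Apply y(0) = 18: C = 18.
Particular solution: y = 18e^(3x).


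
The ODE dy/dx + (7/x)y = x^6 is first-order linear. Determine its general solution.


P(x) = 7/x ⇒ μ = x^7.
(x^7 y)' = x^7·x^6 = x^13.
Integrate: x^7 y = x^14/(14) + C.
Solve for y: y = (1/14)x^7 + C/x^7.


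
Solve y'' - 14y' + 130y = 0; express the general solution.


Characteristic equation: r² - 14r + 130 = 0.
Discriminant is negative; roots r = 7 ± 9i (complex conjugate pair).
General solution uses e^(α x)(C₁ cos(β x) + C₂ sin(β x)): y = e^(7x)(C₁cos(9x) + C₂sin(9x)).


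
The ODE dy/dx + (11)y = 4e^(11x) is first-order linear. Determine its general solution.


P(x) = 11 ⇒ μ = e^(11x).
(μ y)' = 4e^(22x) ⇒ μ y = (4/22)e^(22x) + C.
Divide by μ: y = (2/11)e^(11x) + Ce^(-11x).


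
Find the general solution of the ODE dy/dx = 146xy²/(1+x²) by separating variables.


Separate: dy/y² = 146x/(1+x²) dx.
Integrate LHS: ∫ dy/y² = -1/y.
Integrate RHS via u = 1+x²: 73ln(1+x²) + C.
Result: -1/y = 73ln(1+x²) + C.


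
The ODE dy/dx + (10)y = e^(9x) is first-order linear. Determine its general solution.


P(x) = 10 ⇒ μ = e^(10x).
(μ y)' = e^(19x) ⇒ μ y = e^(19x)/19 + C.
Divide by μ: y = (1/19)e^(9x) + Ce^(-10x).


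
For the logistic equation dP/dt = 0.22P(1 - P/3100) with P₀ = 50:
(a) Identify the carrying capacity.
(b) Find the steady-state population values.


Logistic ODE dP/dt = 0.22P(1 - P/3100) has equilibria where dP/dt = 0, i.e. P = 0 or P = 3100.
The coefficient (1 - P/K) = 0 when P = K, identifying K = 3100 as the carrying capacity.
(a) K = 3100; (b) equilibria P = 0 and P = 3100.


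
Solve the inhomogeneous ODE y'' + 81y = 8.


Homogeneous part: r² + 81 = 0 ⇒ r = ±9i, so y_h = C₁cos(9x) + C₂sin(9x).
Try constant y_p = A; plug in: 81A = 8 ⇒ A = 8/81.
General solution: y = C₁cos(9x) + C₂sin(9x) + 8/81.


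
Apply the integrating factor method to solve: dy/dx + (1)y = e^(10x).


P(x) = 1 ⇒ μ = e^(x).
(μ y)' = e^(11x) ⇒ μ y = e^(11x)/11 + C.
Divide by μ: y = (1/11)e^(10x) + Ce^(-x).


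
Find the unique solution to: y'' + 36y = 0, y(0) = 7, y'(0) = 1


Characteristic roots of r² + 36 = 0 are ±6i, so y = C₁cos(6x) + C₂sin(6x).
Apply y(0) = 7: C₁ = 7. Differentiate and apply y'(0) = 1: 6·C₂ = 1, so C₂ = 1/6.
Particular solution: y = 7cos(6x) + (1/6)sin(6x).


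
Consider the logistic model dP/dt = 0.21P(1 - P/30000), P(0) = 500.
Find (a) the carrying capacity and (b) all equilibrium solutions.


Logistic ODE dP/dt = 0.21P(1 - P/30000) has equilibria where dP/dt = 0, i.e. P = 0 or P = 30000.
The coefficient (1 - P/K) = 0 when P = K, identifying K = 30000 as the carrying capacity.
(a) K = 30000; (b) equilibria P = 0 and P = 30000.


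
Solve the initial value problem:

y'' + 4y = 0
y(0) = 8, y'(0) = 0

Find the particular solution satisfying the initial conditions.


Characteristic roots of r² + 4 = 0 are ±2i, so y = C₁cos(2x) + C₂sin(2x).
Apply y(0) = 8: C₁ = 8. Differentiate and apply y'(0) = 0: 2·C₂ = 0, so C₂ = 0.
Particular solution: y = 8cos(2x).


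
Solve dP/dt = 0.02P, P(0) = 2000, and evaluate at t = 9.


The ODE dP/dt = 0.02P has solution P(t) = P(0)e^(0.02t).
Substitute P(0) = 2000 and t = 9: P(9) = 2000 e^(0.18) ≈ 2394.


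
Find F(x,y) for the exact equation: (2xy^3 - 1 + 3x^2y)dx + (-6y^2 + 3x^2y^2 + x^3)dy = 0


Check exactness: ∂M/∂y = 6xy^2 + 3x^2 and ∂N/∂x = 6xy^2 + 3x^2; equal, so the equation is exact.
Integrate M with respect to x (treating y as constant): ∫M dx = x^2y^3 - x + x^3y + h(y).
Differentiate w.r.t. y and set equal to N: the x-dependent terms already match, leaving h'(y) = -6y^2. Integrate: h(y) = -2y^3.
So F(x,y) = -2y^3 + x^2y^3 - x + x^3y.
General solution: -2y^3 + x^2y^3 - x + x^3y = C.


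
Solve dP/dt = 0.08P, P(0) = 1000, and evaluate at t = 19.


The ODE dP/dt = 0.08P has solution P(t) = P(0)e^(0.08t).
Substitute P(0) = 1000 and t = 19: P(19) = 1000 e^(1.52) ≈ 4572.


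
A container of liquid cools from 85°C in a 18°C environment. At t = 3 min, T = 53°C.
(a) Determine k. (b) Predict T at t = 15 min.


Newton's law: T(t) = T_a + (T₀ - T_a)e^(-kt).
(a) Use T(3) = 53: (53 - 18)/(85 - 18) = e^(-k·3), so k = -ln(0.522)/3 ≈ 0.2164.
(b) Apply k to t = 15: T(15) = 18 + (67)e^(-3.247) ≈ 20.6°C.


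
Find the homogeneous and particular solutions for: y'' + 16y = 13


Homogeneous part: r² + 16 = 0 ⇒ r = ±4i, so y_h = C₁cos(4x) + C₂sin(4x).
Try constant y_p = A; plug in: 16A = 13 ⇒ A = 13/16.
General solution: y = C₁cos(4x) + C₂sin(4x) + 13/16.


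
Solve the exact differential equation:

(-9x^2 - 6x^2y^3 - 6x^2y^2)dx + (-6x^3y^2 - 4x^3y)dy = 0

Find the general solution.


Check exactness: ∂M/∂y = -18x^2y^2 - 12x^2y and ∂N/∂x = -18x^2y^2 - 12x^2y; equal, so the equation is exact.
Integrate M with respect to x (treating y as constant): ∫M dx = -3x^3 - 2x^3y^3 - 2x^3y^2 + h(y).
Differentiate w.r.t. y and set equal to N: all terms match, so h'(y) = 0 and h is a constant absorbed into C.
General solution: -3x^3 - 2x^3y^3 - 2x^3y^2 = C.


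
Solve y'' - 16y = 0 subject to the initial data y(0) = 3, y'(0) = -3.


Characteristic roots of r² - 16 = 0 are 4, -4.
General solution y = c₁ e^(4x) + c₂ e^(-4x).
Apply y(0) = 3: c₁ + c₂ = 3. Apply y'(0) = -3: 4 c₁ - 4 c₂ = -3.
Solve: c₁ = 9/8, c₂ = 15/8.
Particular solution: y = (9/8)e^(4x) + (15/8)e^(-4x).


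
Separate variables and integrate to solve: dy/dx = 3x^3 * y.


Separate variables: dy/y = 3x^3 dx.
Integrate: ln|y| = (3/4)x^4 + C₀.
Exponentiate: y = Ce^((3/4)x^4).


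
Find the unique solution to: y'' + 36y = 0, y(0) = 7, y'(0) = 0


Characteristic roots of r² + 36 = 0 are ±6i, so y = C₁cos(6x) + C₂sin(6x).
Apply y(0) = 7: C₁ = 7. Differentiate and apply y'(0) = 0: 6·C₂ = 0, so C₂ = 0.
Particular solution: y = 7cos(6x).


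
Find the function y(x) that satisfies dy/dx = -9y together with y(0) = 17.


General solution of y' = -9y is y = Ce^(-9x).
Apply y(0) = 17: C = 17.
Particular solution: y = 17e^(-9x).


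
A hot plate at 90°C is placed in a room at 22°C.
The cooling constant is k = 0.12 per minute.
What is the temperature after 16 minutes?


Newton's law: dT/dt = -k(T - T_a) has solution T(t) = T_a + (T₀ - T_a)e^(-kt).
Plug in T_a = 22, T₀ = 90, k = 0.12, t = 16: T(16) = 22 + (68)e^(-1.92) ≈ 32.0°C.


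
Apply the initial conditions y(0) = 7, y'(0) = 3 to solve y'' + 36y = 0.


Characteristic roots of r² + 36 = 0 are ±6i, so y = C₁cos(6x) + C₂sin(6x).
Apply y(0) = 7: C₁ = 7. Differentiate and apply y'(0) = 3: 6·C₂ = 3, so C₂ = 1/2.
Particular solution: y = 7cos(6x) + (1/2)sin(6x).


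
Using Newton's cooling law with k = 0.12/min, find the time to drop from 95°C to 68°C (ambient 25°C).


From T(t) = T_a + (T₀ - T_a)e^(-kt), set T(t) = 68:
(68 - 25) / (95 - 25) = e^(-0.12t), so t = -ln(0.614)/0.12 ≈ 4.1 minutes.


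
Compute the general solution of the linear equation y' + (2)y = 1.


P(x) = 2, Q(x) = 1; integrating factor μ = e^(2x).
(μ y)' = e^(2x) ⇒ μ y = (1/2)e^(2x) + C.
Divide by μ: y = 1/2 + Ce^(-2x).


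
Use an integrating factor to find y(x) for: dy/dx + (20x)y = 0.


P(x) = 20x ⇒ μ = e^(10x²).
Q(x) = 0 so μ y is constant: y = Ce^(-10x²).


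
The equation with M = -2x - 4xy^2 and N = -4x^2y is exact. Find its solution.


Check exactness: ∂M/∂y = -8xy and ∂N/∂x = -8xy; equal, so the equation is exact.
Integrate M with respect to x (treating y as constant): ∫M dx = -x^2 - 2x^2y^2 + h(y).
Differentiate w.r.t. y and set equal to N: all terms match, so h'(y) = 0 and h is a constant absorbed into C.
General solution: -x^2 - 2x^2y^2 = C.


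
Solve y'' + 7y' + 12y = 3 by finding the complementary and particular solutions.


Characteristic roots of r² + 7r + 12 = 0 are -4, -3.
y_h = C₁e^(-4x) + C₂e^(-3x).
Constant forcing; try y_p = A. Then 12A = 3 ⇒ A = 1/4.
General solution: y = C₁e^(-4x) + C₂e^(-3x) + 1/4.


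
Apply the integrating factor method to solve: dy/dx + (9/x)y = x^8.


P(x) = 9/x ⇒ μ = x^9.
(x^9 y)' = x^9·x^8 = x^17.
Integrate: x^9 y = x^18/(18) + C.
Solve for y: y = (1/18)x^9 + C/x^9.


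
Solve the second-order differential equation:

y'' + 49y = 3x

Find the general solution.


Homogeneous: r² + 49 = 0 ⇒ r = ±7i, y_h = C₁cos(7x) + C₂sin(7x).
Polynomial forcing; try y_p = Ax + B. Then y_p'' + 49 y_p = 49(Ax + B) = 3x, so B = 0 and A = 3/49.
General solution: y = C₁cos(7x) + C₂sin(7x) + (3/49)x.


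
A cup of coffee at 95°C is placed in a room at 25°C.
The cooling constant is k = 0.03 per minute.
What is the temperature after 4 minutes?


Newton's law: dT/dt = -k(T - T_a) has solution T(t) = T_a + (T₀ - T_a)e^(-kt).
Plug in T_a = 25, T₀ = 95, k = 0.03, t = 4: T(4) = 25 + (70)e^(-0.12) ≈ 87.1°C.


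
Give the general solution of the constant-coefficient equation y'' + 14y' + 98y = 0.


Characteristic equation: r² + 14r + 98 = 0.
Discriminant is negative; roots r = -7 ± 7i (complex conjugate pair).
General solution uses e^(α x)(C₁ cos(β x) + C₂ sin(β x)): y = e^(-7x)(C₁cos(7x) + C₂sin(7x)).


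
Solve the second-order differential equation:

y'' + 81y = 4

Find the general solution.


Homogeneous part: r² + 81 = 0 ⇒ r = ±9i, so y_h = C₁cos(9x) + C₂sin(9x).
Try constant y_p = A; plug in: 81A = 4 ⇒ A = 4/81.
General solution: y = C₁cos(9x) + C₂sin(9x) + 4/81.


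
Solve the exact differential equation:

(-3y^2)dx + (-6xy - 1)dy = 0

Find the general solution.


Check exactness: ∂M/∂y = -6y and ∂N/∂x = -6y; equal, so the equation is exact.
Integrate M with respect to x (treating y as constant): ∫M dx = -3xy^2 + h(y).
Differentiate w.r.t. y and set equal to N: the x-dependent terms already match, leaving h'(y) = -1. Integrate: h(y) = -y.
So F(x,y) = -3xy^2 - y.
General solution: -3xy^2 - y = C.


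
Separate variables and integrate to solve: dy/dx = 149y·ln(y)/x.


Separate: dy/[y ln(y)] = 149 dx/x.
Substitute u = ln(y): du/u = 149 dx/x.
Integrate: ln|ln(y)| = 149ln|x| + C₀, hence ln(y) = C·x^149.


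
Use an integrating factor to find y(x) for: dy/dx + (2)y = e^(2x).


P(x) = 2 ⇒ μ = e^(2x).
(μ y)' = e^(4x) ⇒ μ y = (1/4)e^(4x) + C.
Divide by μ: y = (1/4)e^(2x) + Ce^(-2x).


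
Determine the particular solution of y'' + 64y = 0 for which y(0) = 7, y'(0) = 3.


Characteristic roots of r² + 64 = 0 are ±8i, so y = C₁cos(8x) + C₂sin(8x).
Apply y(0) = 7: C₁ = 7. Differentiate and apply y'(0) = 3: 8·C₂ = 3, so C₂ = 3/8.
Particular solution: y = 7cos(8x) + (3/8)sin(8x).


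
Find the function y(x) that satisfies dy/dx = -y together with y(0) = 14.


General solution of y' = -y is y = Ce^(-x).
Apply y(0) = 14: C = 14.
Particular solution: y = 14e^(-x).


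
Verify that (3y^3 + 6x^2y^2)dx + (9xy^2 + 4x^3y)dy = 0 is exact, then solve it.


Check exactness: ∂M/∂y = 9y^2 + 12x^2y and ∂N/∂x = 9y^2 + 12x^2y; equal, so the equation is exact.
Integrate M with respect to x (treating y as constant): ∫M dx = 3xy^3 + 2x^3y^2 + h(y).
Differentiate w.r.t. y and set equal to N: all terms match, so h'(y) = 0 and h is a constant absorbed into C.
General solution: 3xy^3 + 2x^3y^2 = C.


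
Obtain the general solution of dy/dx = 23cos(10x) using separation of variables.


g(y) = 1, so integrate directly: y = ∫ 23cos(10x) dx = (23/10)sin(10x) + C.


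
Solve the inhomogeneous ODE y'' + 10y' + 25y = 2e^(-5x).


Characteristic polynomial (r + 5)² = 0; repeated root r = -5.
y_h = (C₁ + C₂x)e^(-5x). Forcing matches the repeated root (resonance), so try y_p = Ax² e^(-5x).
Substitute and solve for A: 2A = 2, so A = 1.
General solution: y = (C₁ + C₂x + x²)e^(-5x).


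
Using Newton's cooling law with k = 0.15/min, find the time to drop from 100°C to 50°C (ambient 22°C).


From T(t) = T_a + (T₀ - T_a)e^(-kt), set T(t) = 50:
(50 - 22) / (100 - 22) = e^(-0.15t), so t = -ln(0.359)/0.15 ≈ 6.8 minutes.


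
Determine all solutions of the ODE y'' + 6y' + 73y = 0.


Characteristic equation: r² + 6r + 73 = 0.
Discriminant is negative; roots r = -3 ± 8i (complex conjugate pair).
General solution uses e^(α x)(C₁ cos(β x) + C₂ sin(β x)): y = e^(-3x)(C₁cos(8x) + C₂sin(8x)).


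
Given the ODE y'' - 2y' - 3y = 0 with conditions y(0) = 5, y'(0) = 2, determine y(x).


Characteristic roots of r² - 2r - 3 = 0 are -1, 3.
General solution y = c₁ e^(-x) + c₂ e^(3x).
Apply y(0) = 5: c₁ + c₂ = 5. Apply y'(0) = 2: -1 c₁ + 3 c₂ = 2.
Solve: c₁ = 13/4, c₂ = 7/4.
Particular solution: y = (13/4)e^(-x) + (7/4)e^(3x).


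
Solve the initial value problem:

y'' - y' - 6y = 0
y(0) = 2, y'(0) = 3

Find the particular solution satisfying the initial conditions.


Characteristic roots of r² - r - 6 = 0 are -2, 3.
General solution y = c₁ e^(-2x) + c₂ e^(3x).
Apply y(0) = 2: c₁ + c₂ = 2. Apply y'(0) = 3: -2 c₁ + 3 c₂ = 3.
Solve: c₁ = 3/5, c₂ = 7/5.
Particular solution: y = (3/5)e^(-2x) + (7/5)e^(3x).


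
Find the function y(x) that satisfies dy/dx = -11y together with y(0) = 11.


General solution of y' = -11y is y = Ce^(-11x).
Apply y(0) = 11: C = 11.
Particular solution: y = 11e^(-11x).


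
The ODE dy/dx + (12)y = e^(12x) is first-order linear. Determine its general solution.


P(x) = 12 ⇒ μ = e^(12x).
(μ y)' = e^(24x) ⇒ μ y = (1/24)e^(24x) + C.
Divide by μ: y = (1/24)e^(12x) + Ce^(-12x).


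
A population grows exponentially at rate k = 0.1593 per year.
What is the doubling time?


Exponential growth: P(t) = P₀ e^(0.1593t). Set P(t)/P₀ = 2: e^(0.1593t) = 2.
Solve: t = ln(2)/0.1593 ≈ 4.35 years.


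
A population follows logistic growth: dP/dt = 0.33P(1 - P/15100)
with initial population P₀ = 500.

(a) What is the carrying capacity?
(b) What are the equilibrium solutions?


Logistic ODE dP/dt = 0.33P(1 - P/15100) has equilibria where dP/dt = 0, i.e. P = 0 or P = 15100.
The coefficient (1 - P/K) = 0 when P = K, identifying K = 15100 as the carrying capacity.
(a) K = 15100; (b) equilibria P = 0 and P = 15100.


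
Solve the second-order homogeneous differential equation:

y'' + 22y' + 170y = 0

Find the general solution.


Characteristic equation: r² + 22r + 170 = 0.
Discriminant is negative; roots r = -11 ± 7i (complex conjugate pair).
General solution uses e^(α x)(C₁ cos(β x) + C₂ sin(β x)): y = e^(-11x)(C₁cos(7x) + C₂sin(7x)).


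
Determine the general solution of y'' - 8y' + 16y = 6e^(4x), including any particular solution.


Characteristic polynomial (r - 4)² = 0; repeated root r = 4.
y_h = (C₁ + C₂x)e^(4x). Forcing matches the repeated root (resonance), so try y_p = Ax² e^(4x).
Substitute and solve for A: 2A = 6, so A = 3.
General solution: y = (C₁ + C₂x + 3x²)e^(4x).


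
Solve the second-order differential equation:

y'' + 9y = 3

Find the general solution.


Homogeneous part: r² + 9 = 0 ⇒ r = ±3i, so y_h = C₁cos(3x) + C₂sin(3x).
Try constant y_p = A; plug in: 9A = 3 ⇒ A = 1/3.
General solution: y = C₁cos(3x) + C₂sin(3x) + 1/3.


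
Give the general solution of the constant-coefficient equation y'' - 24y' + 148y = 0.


Characteristic equation: r² - 24r + 148 = 0.
Discriminant is negative; roots r = 12 ± 2i (complex conjugate pair).
General solution uses e^(α x)(C₁ cos(β x) + C₂ sin(β x)): y = e^(12x)(C₁cos(2x) + C₂sin(2x)).


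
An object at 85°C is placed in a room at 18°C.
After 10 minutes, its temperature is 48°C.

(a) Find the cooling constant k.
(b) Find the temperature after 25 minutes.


Newton's law: T(t) = T_a + (T₀ - T_a)e^(-kt).
(a) Use T(10) = 48: (48 - 18)/(85 - 18) = e^(-k·10), so k = -ln(0.448)/10 ≈ 0.0803.
(b) Apply k to t = 25: T(25) = 18 + (67)e^(-2.009) ≈ 27.0°C.


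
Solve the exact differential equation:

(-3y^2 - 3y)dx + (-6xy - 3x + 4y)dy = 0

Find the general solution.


Check exactness: ∂M/∂y = -6y - 3 and ∂N/∂x = -6y - 3; equal, so the equation is exact.
Integrate M with respect to x (treating y as constant): ∫M dx = -3xy^2 - 3xy + h(y).
Differentiate w.r.t. y and set equal to N: the x-dependent terms already match, leaving h'(y) = 4y. Integrate: h(y) = 2y^2.
So F(x,y) = -3xy^2 - 3xy + 2y^2.
General solution: -3xy^2 - 3xy + 2y^2 = C.


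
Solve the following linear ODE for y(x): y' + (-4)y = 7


P(x) = -4 ⇒ μ = e^(-4x).
(μ y)' = 7e^(-4x) ⇒ μ y = -(7/4)e^(-4x) + C.
Divide by μ: y = -7/4 + Ce^(4x).


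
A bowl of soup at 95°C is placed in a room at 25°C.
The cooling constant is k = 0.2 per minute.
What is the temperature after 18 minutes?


Newton's law: dT/dt = -k(T - T_a) has solution T(t) = T_a + (T₀ - T_a)e^(-kt).
Plug in T_a = 25, T₀ = 95, k = 0.2, t = 18: T(18) = 25 + (70)e^(-3.60) ≈ 26.9°C.


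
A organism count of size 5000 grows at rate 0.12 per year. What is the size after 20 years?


The ODE dP/dt = 0.12P has solution P(t) = P(0)e^(0.12t).
Substitute P(0) = 5000 and t = 20: P(20) = 5000 e^(2.40) ≈ 55116.


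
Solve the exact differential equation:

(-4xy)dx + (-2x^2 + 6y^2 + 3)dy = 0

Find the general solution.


Check exactness: ∂M/∂y = -4x and ∂N/∂x = -4x; equal, so the equation is exact.
Integrate M with respect to x (treating y as constant): ∫M dx = -2x^2y + h(y).
Differentiate w.r.t. y and set equal to N: the x-dependent terms already match, leaving h'(y) = 6y^2 + 3. Integrate: h(y) = 2y^3 + 3y.
So F(x,y) = -2x^2y + 2y^3 + 3y.
General solution: -2x^2y + 2y^3 + 3y = C.


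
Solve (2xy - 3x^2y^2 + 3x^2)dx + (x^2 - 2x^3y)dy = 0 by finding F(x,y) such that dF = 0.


Check exactness: ∂M/∂y = 2x - 6x^2y and ∂N/∂x = 2x - 6x^2y; equal, so the equation is exact.
Integrate M with respect to x (treating y as constant): ∫M dx = x^2y - x^3y^2 + x^3 + h(y).
Differentiate w.r.t. y and set equal to N: all terms match, so h'(y) = 0 and h is a constant absorbed into C.
General solution: x^2y - x^3y^2 + x^3 = C.


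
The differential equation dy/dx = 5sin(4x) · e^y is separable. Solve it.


Separate: e^(-y) dy = 5sin(4x) dx.
Integrate: -e^(-y) = -(5/4)cos(4x) + C₀.
Rearrange: e^(-y) = (5/4)cos(4x) + C.


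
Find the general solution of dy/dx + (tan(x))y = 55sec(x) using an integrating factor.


P(x) = tan(x) ⇒ μ = e^(∫tan(x)dx) = sec(x).
(sec(x) y)' = 55sec²(x) ⇒ sec(x) y = 55tan(x) + C.
Multiply by cos(x): y = 55sin(x) + C·cos(x).


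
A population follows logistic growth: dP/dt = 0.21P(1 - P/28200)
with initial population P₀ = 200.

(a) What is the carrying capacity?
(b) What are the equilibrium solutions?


Logistic ODE dP/dt = 0.21P(1 - P/28200) has equilibria where dP/dt = 0, i.e. P = 0 or P = 28200.
The coefficient (1 - P/K) = 0 when P = K, identifying K = 28200 as the carrying capacity.
(a) K = 28200; (b) equilibria P = 0 and P = 28200.


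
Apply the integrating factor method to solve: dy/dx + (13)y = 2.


P(x) = 13, Q(x) = 2; integrating factor μ = e^(13x).
(μ y)' = 2e^(13x) ⇒ μ y = (2/13)e^(13x) + C.
Divide by μ: y = 2/13 + Ce^(-13x).


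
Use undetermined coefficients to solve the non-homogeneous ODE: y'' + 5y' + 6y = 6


Characteristic roots of r² + 5r + 6 = 0 are -2, -3.
y_h = C₁e^(-2x) + C₂e^(-3x).
Constant forcing; try y_p = A. Then 6A = 6 ⇒ A = 1.
General solution: y = C₁e^(-2x) + C₂e^(-3x) + 1.


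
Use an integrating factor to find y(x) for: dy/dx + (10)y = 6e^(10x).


P(x) = 10 ⇒ μ = e^(10x).
(μ y)' = 6e^(20x) ⇒ μ y = (6/20)e^(20x) + C.
Divide by μ: y = (3/10)e^(10x) + Ce^(-10x).


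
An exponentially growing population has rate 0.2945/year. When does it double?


Exponential growth: P(t) = P₀ e^(0.2945t). Set P(t)/P₀ = 2: e^(0.2945t) = 2.
Solve: t = ln(2)/0.2945 ≈ 2.35 years.


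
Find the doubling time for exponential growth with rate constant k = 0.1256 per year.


Exponential growth: P(t) = P₀ e^(0.1256t). Set P(t)/P₀ = 2: e^(0.1256t) = 2.
Solve: t = ln(2)/0.1256 ≈ 5.52 years.


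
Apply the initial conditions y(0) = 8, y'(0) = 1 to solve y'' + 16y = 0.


Characteristic roots of r² + 16 = 0 are ±4i, so y = C₁cos(4x) + C₂sin(4x).
Apply y(0) = 8: C₁ = 8. Differentiate and apply y'(0) = 1: 4·C₂ = 1, so C₂ = 1/4.
Particular solution: y = 8cos(4x) + (1/4)sin(4x).


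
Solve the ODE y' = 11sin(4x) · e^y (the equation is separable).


Separate: e^(-y) dy = 11sin(4x) dx.
Integrate: -e^(-y) = -(11/4)cos(4x) + C₀.
Rearrange: e^(-y) = (11/4)cos(4x) + C.


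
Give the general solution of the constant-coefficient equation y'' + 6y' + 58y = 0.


Characteristic equation: r² + 6r + 58 = 0.
Discriminant is negative; roots r = -3 ± 7i (complex conjugate pair).
General solution uses e^(α x)(C₁ cos(β x) + C₂ sin(β x)): y = e^(-3x)(C₁cos(7x) + C₂sin(7x)).


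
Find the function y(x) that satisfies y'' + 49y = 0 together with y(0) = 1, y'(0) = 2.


Characteristic roots of r² + 49 = 0 are ±7i, so y = C₁cos(7x) + C₂sin(7x).
Apply y(0) = 1: C₁ = 1. Differentiate and apply y'(0) = 2: 7·C₂ = 2, so C₂ = 2/7.
Particular solution: y = cos(7x) + (2/7)sin(7x).


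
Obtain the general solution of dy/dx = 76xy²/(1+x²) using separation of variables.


Separate: dy/y² = 76x/(1+x²) dx.
Integrate LHS: ∫ dy/y² = -1/y.
Integrate RHS via u = 1+x²: 38ln(1+x²) + C.
Result: -1/y = 38ln(1+x²) + C.


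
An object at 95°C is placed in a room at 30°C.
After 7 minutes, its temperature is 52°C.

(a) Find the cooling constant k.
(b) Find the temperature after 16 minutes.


Newton's law: T(t) = T_a + (T₀ - T_a)e^(-kt).
(a) Use T(7) = 52: (52 - 30)/(95 - 30) = e^(-k·7), so k = -ln(0.338)/7 ≈ 0.1548.
(b) Apply k to t = 16: T(16) = 30 + (65)e^(-2.476) ≈ 35.5°C.


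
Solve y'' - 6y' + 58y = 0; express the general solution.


Characteristic equation: r² - 6r + 58 = 0.
Discriminant is negative; roots r = 3 ± 7i (complex conjugate pair).
General solution uses e^(α x)(C₁ cos(β x) + C₂ sin(β x)): y = e^(3x)(C₁cos(7x) + C₂sin(7x)).


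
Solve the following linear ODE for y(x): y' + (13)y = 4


P(x) = 13, Q(x) = 4; integrating factor μ = e^(13x).
(μ y)' = 4e^(13x) ⇒ μ y = (4/13)e^(13x) + C.
Divide by μ: y = 4/13 + Ce^(-13x).


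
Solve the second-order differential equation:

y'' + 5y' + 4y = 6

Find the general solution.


Characteristic roots of r² + 5r + 4 = 0 are -4, -1.
y_h = C₁e^(-4x) + C₂e^(-x).
Constant forcing; try y_p = A. Then 4A = 6 ⇒ A = 3/2.
General solution: y = C₁e^(-4x) + C₂e^(-x) + 3/2.


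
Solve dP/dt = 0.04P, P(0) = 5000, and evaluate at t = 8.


The ODE dP/dt = 0.04P has solution P(t) = P(0)e^(0.04t).
Substitute P(0) = 5000 and t = 8: P(8) = 5000 e^(0.32) ≈ 6886.


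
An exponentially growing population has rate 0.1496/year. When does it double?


Exponential growth: P(t) = P₀ e^(0.1496t). Set P(t)/P₀ = 2: e^(0.1496t) = 2.
Solve: t = ln(2)/0.1496 ≈ 4.63 years.


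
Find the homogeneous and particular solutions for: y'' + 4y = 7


Homogeneous part: r² + 4 = 0 ⇒ r = ±2i, so y_h = C₁cos(2x) + C₂sin(2x).
Try constant y_p = A; plug in: 4A = 7 ⇒ A = 7/4.
General solution: y = C₁cos(2x) + C₂sin(2x) + 7/4.


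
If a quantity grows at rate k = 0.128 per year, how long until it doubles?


Exponential growth: P(t) = P₀ e^(0.128t). Set P(t)/P₀ = 2: e^(0.128t) = 2.
Solve: t = ln(2)/0.128 ≈ 5.42 years.


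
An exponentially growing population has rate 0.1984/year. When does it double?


Exponential growth: P(t) = P₀ e^(0.1984t). Set P(t)/P₀ = 2: e^(0.1984t) = 2.
Solve: t = ln(2)/0.1984 ≈ 3.49 years.


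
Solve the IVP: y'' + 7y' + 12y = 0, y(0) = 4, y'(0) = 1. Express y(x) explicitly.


Characteristic roots of r² + 7r + 12 = 0 are -4, -3.
General solution y = c₁ e^(-4x) + c₂ e^(-3x).
Apply y(0) = 4: c₁ + c₂ = 4. Apply y'(0) = 1: -4 c₁ - 3 c₂ = 1.
Solve: c₁ = -13, c₂ = 17.
Particular solution: y = -13e^(-4x) + 17e^(-3x).


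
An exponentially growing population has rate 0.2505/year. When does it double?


Exponential growth: P(t) = P₀ e^(0.2505t). Set P(t)/P₀ = 2: e^(0.2505t) = 2.
Solve: t = ln(2)/0.2505 ≈ 2.77 years.


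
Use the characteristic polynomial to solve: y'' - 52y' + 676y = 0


Characteristic equation: r² - 52r + 676 = 0, i.e. (r - 26)² = 0.
Repeated root r = 26; include an x factor for the second linearly independent solution.
General solution: y = (C₁ + C₂x)e^(26x).


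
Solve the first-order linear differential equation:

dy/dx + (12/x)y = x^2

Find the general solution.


P(x) = 12/x ⇒ μ = x^12.
(x^12 y)' = x^14 ⇒ x^12 y = x^15/(15) + C.
Solve for y: y = (1/15)x^3 + C/x^12.


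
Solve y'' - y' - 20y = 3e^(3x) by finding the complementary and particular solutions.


Characteristic roots of r² - r - 20 = 0 are -4, 5.
y_h = C₁e^(-4x) + C₂e^(5x).
Forcing exponent 3 is not a characteristic root; try y_p = Ae^(3x).
Substitute: A·(9 + (-1)·3 + (-20)) = A·-14 = 3, so A = -3/14.
General solution: y = C₁e^(-4x) + C₂e^(5x) - (3/14)e^(3x).


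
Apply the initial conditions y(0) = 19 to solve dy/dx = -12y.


General solution of y' = -12y is y = Ce^(-12x).
Apply y(0) = 19: C = 19.
Particular solution: y = 19e^(-12x).


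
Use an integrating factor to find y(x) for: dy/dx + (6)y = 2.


P(x) = 6, Q(x) = 2; integrating factor μ = e^(6x).
(μ y)' = 2e^(6x) ⇒ μ y = (1/3)e^(6x) + C.
Divide by μ: y = 1/3 + Ce^(-6x).


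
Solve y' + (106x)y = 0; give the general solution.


P(x) = 106x ⇒ μ = e^(53x²).
Q(x) = 0 so μ y is constant: y = Ce^(-53x²).


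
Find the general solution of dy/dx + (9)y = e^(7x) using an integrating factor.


P(x) = 9 ⇒ μ = e^(9x).
(μ y)' = e^(16x) ⇒ μ y = e^(16x)/16 + C.
Divide by μ: y = (1/16)e^(7x) + Ce^(-9x).


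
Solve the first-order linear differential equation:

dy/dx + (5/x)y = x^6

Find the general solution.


P(x) = 5/x ⇒ μ = x^5.
(x^5 y)' = x^11 ⇒ x^5 y = x^12/(12) + C.
Solve for y: y = (1/12)x^7 + C/x^5.


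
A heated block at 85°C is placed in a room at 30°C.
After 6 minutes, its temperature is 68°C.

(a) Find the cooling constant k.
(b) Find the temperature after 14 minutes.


Newton's law: T(t) = T_a + (T₀ - T_a)e^(-kt).
(a) Use T(6) = 68: (68 - 30)/(85 - 30) = e^(-k·6), so k = -ln(0.691)/6 ≈ 0.0616.
(b) Apply k to t = 14: T(14) = 30 + (55)e^(-0.863) ≈ 53.2°C.


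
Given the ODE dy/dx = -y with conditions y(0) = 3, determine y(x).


General solution of y' = -y is y = Ce^(-x).
Apply y(0) = 3: C = 3.
Particular solution: y = 3e^(-x).


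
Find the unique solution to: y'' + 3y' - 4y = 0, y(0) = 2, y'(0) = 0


Characteristic roots of r² + 3r - 4 = 0 are -4, 1.
General solution y = c₁ e^(-4x) + c₂ e^(x).
Apply y(0) = 2: c₁ + c₂ = 2. Apply y'(0) = 0: -4 c₁ + 1 c₂ = 0.
Solve: c₁ = 2/5, c₂ = 8/5.
Particular solution: y = (2/5)e^(-4x) + (8/5)e^(x).


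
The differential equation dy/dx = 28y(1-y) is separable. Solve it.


Separate: dy/[y(1-y)] = 28 dx.
Partial fractions: 1/[y(1-y)] = 1/y + 1/(1-y).
Integrate: ln|y/(1-y)| = 28x + C₀.
Solve for y: y = 1/(1 + Ce^(-28x)).


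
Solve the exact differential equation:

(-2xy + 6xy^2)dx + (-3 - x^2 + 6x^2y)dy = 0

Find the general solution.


Check exactness: ∂M/∂y = -2x + 12xy and ∂N/∂x = -2x + 12xy; equal, so the equation is exact.
Integrate M with respect to x (treating y as constant): ∫M dx = -x^2y + 3x^2y^2 + h(y).
Differentiate w.r.t. y and set equal to N: the x-dependent terms already match, leaving h'(y) = -3. Integrate: h(y) = -3y.
So F(x,y) = -3y - x^2y + 3x^2y^2.
General solution: -3y - x^2y + 3x^2y^2 = C.


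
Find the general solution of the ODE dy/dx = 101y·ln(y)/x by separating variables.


Separate: dy/[y ln(y)] = 101 dx/x.
Substitute u = ln(y): du/u = 101 dx/x.
Integrate: ln|ln(y)| = 101ln|x| + C₀, hence ln(y) = C·x^101.


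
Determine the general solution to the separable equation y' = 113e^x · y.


Separate variables: dy/y = 113e^x dx.
Integrate: ln|y| = 113e^x + C₀.
Exponentiate: y = Ce^(113e^x).


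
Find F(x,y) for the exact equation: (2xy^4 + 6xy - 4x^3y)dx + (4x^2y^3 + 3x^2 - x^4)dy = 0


Check exactness: ∂M/∂y = 8xy^3 + 6x - 4x^3 and ∂N/∂x = 8xy^3 + 6x - 4x^3; equal, so the equation is exact.
Integrate M with respect to x (treating y as constant): ∫M dx = x^2y^4 + 3x^2y - x^4y + h(y).
Differentiate w.r.t. y and set equal to N: all terms match, so h'(y) = 0 and h is a constant absorbed into C.
General solution: x^2y^4 + 3x^2y - x^4y = C.


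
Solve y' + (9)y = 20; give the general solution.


P(x) = 9, Q(x) = 20; integrating factor μ = e^(9x).
(μ y)' = 20e^(9x) ⇒ μ y = (20/9)e^(9x) + C.
Divide by μ: y = 20/9 + Ce^(-9x).


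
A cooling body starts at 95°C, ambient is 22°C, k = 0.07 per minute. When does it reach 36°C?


From T(t) = T_a + (T₀ - T_a)e^(-kt), set T(t) = 36:
(36 - 22) / (95 - 22) = e^(-0.07t), so t = -ln(0.192)/0.07 ≈ 23.6 minutes.


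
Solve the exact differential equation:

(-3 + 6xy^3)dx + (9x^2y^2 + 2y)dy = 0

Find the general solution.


Check exactness: ∂M/∂y = 18xy^2 and ∂N/∂x = 18xy^2; equal, so the equation is exact.
Integrate M with respect to x (treating y as constant): ∫M dx = -3x + 3x^2y^3 + h(y).
Differentiate w.r.t. y and set equal to N: the x-dependent terms already match, leaving h'(y) = 2y. Integrate: h(y) = y^2.
So F(x,y) = -3x + 3x^2y^3 + y^2.
General solution: -3x + 3x^2y^3 + y^2 = C.


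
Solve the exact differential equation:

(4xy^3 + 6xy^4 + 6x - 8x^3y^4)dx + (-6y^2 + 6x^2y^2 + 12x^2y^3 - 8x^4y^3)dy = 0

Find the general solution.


Check exactness: ∂M/∂y = 12xy^2 + 24xy^3 - 32x^3y^3 and ∂N/∂x = 12xy^2 + 24xy^3 - 32x^3y^3; equal, so the equation is exact.
Integrate M with respect to x (treating y as constant): ∫M dx = 2x^2y^3 + 3x^2y^4 + 3x^2 - 2x^4y^4 + h(y).
Differentiate w.r.t. y and set equal to N: the x-dependent terms already match, leaving h'(y) = -6y^2. Integrate: h(y) = -2y^3.
So F(x,y) = -2y^3 + 2x^2y^3 + 3x^2y^4 + 3x^2 - 2x^4y^4.
General solution: -2y^3 + 2x^2y^3 + 3x^2y^4 + 3x^2 - 2x^4y^4 = C.


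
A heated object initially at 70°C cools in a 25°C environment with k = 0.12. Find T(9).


Newton's law: dT/dt = -k(T - T_a) has solution T(t) = T_a + (T₀ - T_a)e^(-kt).
Plug in T_a = 25, T₀ = 70, k = 0.12, t = 9: T(9) = 25 + (45)e^(-1.08) ≈ 40.3°C.


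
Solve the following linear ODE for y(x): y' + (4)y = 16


P(x) = 4, Q(x) = 16; integrating factor μ = e^(4x).
(μ y)' = 16e^(4x) ⇒ μ y = 4e^(4x) + C.
Divide by μ: y = 4 + Ce^(-4x).


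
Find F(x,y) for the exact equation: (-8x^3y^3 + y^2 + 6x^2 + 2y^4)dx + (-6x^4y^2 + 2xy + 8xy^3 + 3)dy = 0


Check exactness: ∂M/∂y = -24x^3y^2 + 2y + 8y^3 and ∂N/∂x = -24x^3y^2 + 2y + 8y^3; equal, so the equation is exact.
Integrate M with respect to x (treating y as constant): ∫M dx = -2x^4y^3 + xy^2 + 2x^3 + 2xy^4 + h(y).
Differentiate w.r.t. y and set equal to N: the x-dependent terms already match, leaving h'(y) = 3. Integrate: h(y) = 3y.
So F(x,y) = -2x^4y^3 + xy^2 + 2x^3 + 2xy^4 + 3y.
General solution: -2x^4y^3 + xy^2 + 2x^3 + 2xy^4 + 3y = C.


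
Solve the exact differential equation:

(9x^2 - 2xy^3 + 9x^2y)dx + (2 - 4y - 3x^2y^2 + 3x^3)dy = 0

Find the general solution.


Check exactness: ∂M/∂y = -6xy^2 + 9x^2 and ∂N/∂x = -6xy^2 + 9x^2; equal, so the equation is exact.
Integrate M with respect to x (treating y as constant): ∫M dx = 3x^3 - x^2y^3 + 3x^3y + h(y).
Differentiate w.r.t. y and set equal to N: the x-dependent terms already match, leaving h'(y) = 2 - 4y. Integrate: h(y) = 2y - 2y^2.
So F(x,y) = 2y - 2y^2 + 3x^3 - x^2y^3 + 3x^3y.
General solution: 2y - 2y^2 + 3x^3 - x^2y^3 + 3x^3y = C.


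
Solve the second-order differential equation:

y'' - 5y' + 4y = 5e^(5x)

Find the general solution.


Characteristic roots of r² - 5r + 4 = 0 are 1, 4.
y_h = C₁e^(x) + C₂e^(4x).
Forcing exponent 5 is not a characteristic root; try y_p = Ae^(5x).
Substitute: A·(25 + (-5)·5 + (4)) = A·4 = 5, so A = 5/4.
General solution: y = C₁e^(x) + C₂e^(4x) + (5/4)e^(5x).


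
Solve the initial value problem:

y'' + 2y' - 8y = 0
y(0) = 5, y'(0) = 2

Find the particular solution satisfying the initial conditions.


Characteristic roots of r² + 2r - 8 = 0 are -4, 2.
General solution y = c₁ e^(-4x) + c₂ e^(2x).
Apply y(0) = 5: c₁ + c₂ = 5. Apply y'(0) = 2: -4 c₁ + 2 c₂ = 2.
Solve: c₁ = 4/3, c₂ = 11/3.
Particular solution: y = (4/3)e^(-4x) + (11/3)e^(2x).


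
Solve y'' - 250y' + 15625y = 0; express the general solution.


Characteristic equation: r² - 250r + 15625 = 0, i.e. (r - 125)² = 0.
Repeated root r = 125; include an x factor for the second linearly independent solution.
General solution: y = (C₁ + C₂x)e^(125x).


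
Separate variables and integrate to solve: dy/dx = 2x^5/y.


Separate variables: y dy = 2x^5 dx.
Integrate both sides: y²/2 = (1/3)x^6 + C₀.
Multiply by 2: y² = (2/3)x^6 + C.


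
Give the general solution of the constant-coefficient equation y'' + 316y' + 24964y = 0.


Characteristic equation: r² + 316r + 24964 = 0, i.e. (r + 158)² = 0.
Repeated root r = -158; include an x factor for the second linearly independent solution.
General solution: y = (C₁ + C₂x)e^(-158x).


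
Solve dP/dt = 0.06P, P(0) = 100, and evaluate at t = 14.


The ODE dP/dt = 0.06P has solution P(t) = P(0)e^(0.06t).
Substitute P(0) = 100 and t = 14: P(14) = 100 e^(0.84) ≈ 232.


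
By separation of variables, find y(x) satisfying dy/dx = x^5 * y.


Separate variables: dy/y = x^5 dx.
Integrate: ln|y| = (1/6)x^6 + C₀.
Exponentiate: y = Ce^((1/6)x^6).


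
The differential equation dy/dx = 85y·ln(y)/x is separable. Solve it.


Separate: dy/[y ln(y)] = 85 dx/x.
Substitute u = ln(y): du/u = 85 dx/x.
Integrate: ln|ln(y)| = 85ln|x| + C₀, hence ln(y) = C·x^85.


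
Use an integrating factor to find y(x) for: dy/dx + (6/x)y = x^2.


P(x) = 6/x ⇒ μ = x^6.
(x^6 y)' = x^6·x^2 = x^8.
Integrate: x^6 y = x^9/(9) + C.
Solve for y: y = (1/9)x^3 + C/x^6.


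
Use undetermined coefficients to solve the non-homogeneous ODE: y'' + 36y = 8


Homogeneous part: r² + 36 = 0 ⇒ r = ±6i, so y_h = C₁cos(6x) + C₂sin(6x).
Try constant y_p = A; plug in: 36A = 8 ⇒ A = 2/9.
General solution: y = C₁cos(6x) + C₂sin(6x) + 2/9.
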